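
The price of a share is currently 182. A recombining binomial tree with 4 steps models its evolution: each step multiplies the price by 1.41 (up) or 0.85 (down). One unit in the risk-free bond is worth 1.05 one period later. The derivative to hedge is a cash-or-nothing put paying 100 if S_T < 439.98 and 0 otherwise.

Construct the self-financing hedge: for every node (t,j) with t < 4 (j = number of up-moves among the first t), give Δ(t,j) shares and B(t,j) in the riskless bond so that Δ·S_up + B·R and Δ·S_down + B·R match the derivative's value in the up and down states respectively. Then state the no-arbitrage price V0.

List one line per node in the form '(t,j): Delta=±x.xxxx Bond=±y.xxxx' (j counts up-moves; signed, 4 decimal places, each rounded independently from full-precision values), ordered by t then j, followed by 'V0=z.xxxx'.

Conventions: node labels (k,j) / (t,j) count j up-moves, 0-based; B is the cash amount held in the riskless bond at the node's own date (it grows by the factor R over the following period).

(0,0): Delta=-0.0386 Bond=87.9588
(1,0): Delta=0.0000 Bond=86.3838
(1,1): Delta=-0.0805 Bond=103.1080
(2,0): Delta=0.0000 Bond=90.7029
(2,1): Delta=0.0000 Bond=90.7029
(2,2): Delta=-0.1679 Bond=139.8723
(3,0): Delta=0.0000 Bond=95.2381
(3,1): Delta=0.0000 Bond=95.2381
(3,2): Delta=0.0000 Bond=95.2381
(3,3): Delta=-0.3500 Bond=239.7959
V0=80.9318

Since d<R<u, set p* = (R−d)/(u−d) = 0.3571; price each node as the discounted p*-expectation of its children.
Expiry values: V(4,0)=100.0000, V(4,1)=100.0000, V(4,2)=100.0000, V(4,3)=100.0000, V(4,4)=0.0000
  t=3,j=0: stock 111.7707 → up 157.5968 (V=100.0000), down 95.0051 (V=100.0000). Price 95.2381; hedge Δ=0.0000, bond B=95.2381.
  t=3,j=1: stock 185.4079 → up 261.4252 (V=100.0000), down 157.5968 (V=100.0000). Price 95.2381; hedge Δ=0.0000, bond B=95.2381.
  t=3,j=2: stock 307.5591 → up 433.6583 (V=100.0000), down 261.4252 (V=100.0000). Price 95.2381; hedge Δ=0.0000, bond B=95.2381.
  t=3,j=3: stock 510.1862 → up 719.3626 (V=0.0000), down 433.6583 (V=100.0000). Price 61.2245; hedge Δ=-0.3500, bond B=239.7959.
  t=2,j=0: stock 131.4950 → up 185.4079 (V=95.2381), down 111.7707 (V=95.2381). Price 90.7029; hedge Δ=0.0000, bond B=90.7029.
  t=2,j=1: stock 218.1270 → up 307.5591 (V=95.2381), down 185.4079 (V=95.2381). Price 90.7029; hedge Δ=0.0000, bond B=90.7029.
  t=2,j=2: stock 361.8342 → up 510.1862 (V=61.2245), down 307.5591 (V=95.2381). Price 79.1337; hedge Δ=-0.1679, bond B=139.8723.
  t=1,j=0: stock 154.7000 → up 218.1270 (V=90.7029), down 131.4950 (V=90.7029). Price 86.3838; hedge Δ=0.0000, bond B=86.3838.
  t=1,j=1: stock 256.6200 → up 361.8342 (V=79.1337), down 218.1270 (V=90.7029). Price 82.4486; hedge Δ=-0.0805, bond B=103.1080.
  t=0,j=0: stock 182.0000 → up 256.6200 (V=82.4486), down 154.7000 (V=86.3838). Price 80.9318; hedge Δ=-0.0386, bond B=87.9588.
Check: Δ(0,0)·S0 + B(0,0) = 80.9318 = V0.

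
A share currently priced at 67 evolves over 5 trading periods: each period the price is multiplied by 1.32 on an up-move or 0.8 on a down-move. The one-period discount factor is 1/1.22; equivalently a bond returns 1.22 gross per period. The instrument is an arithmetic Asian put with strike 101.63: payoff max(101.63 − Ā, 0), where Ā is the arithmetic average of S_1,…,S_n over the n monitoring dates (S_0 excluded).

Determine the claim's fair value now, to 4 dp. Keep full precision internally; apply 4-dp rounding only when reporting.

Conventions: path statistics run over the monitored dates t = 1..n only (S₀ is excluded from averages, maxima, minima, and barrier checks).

Risk-neutral up-probability p* = (R−d)/(u−d) = (1.22−0.8)/(1.32−0.8) = 0.8077; the claim prices as the p*-weighted sum of path payoffs discounted by R^5.
Enumerate all 2^5 = 32 price paths (U = up ×1.32, D = down ×0.8); each path with k up-moves has probability p*^k·(1−p*)^(5−k).
DDDDD: Ā=36.0364, payoff=65.5936, prob=0.000263
UDDDD: Ā=59.4600, payoff=42.1700, prob=0.001105
DUDDD: Ā=52.4920, payoff=49.1380, prob=0.001105
UUDDD: Ā=86.6118, payoff=15.0182, prob=0.004640
DDUDD: Ā=46.9176, payoff=54.7124, prob=0.001105
UDUDD: Ā=77.4140, payoff=24.2160, prob=0.004640
DUUDD: Ā=70.4460, payoff=31.1840, prob=0.004640
UUUDD: Ā=116.2359, payoff=0.0000, prob=0.019486
DDDUD: Ā=42.4581, payoff=59.1719, prob=0.001105
UDDUD: Ā=70.0558, payoff=31.5742, prob=0.004640
DUDUD: Ā=63.0878, payoff=38.5422, prob=0.004640
UUDUD: Ā=104.0949, payoff=0.0000, prob=0.019486
DDUUD: Ā=57.5134, payoff=44.1166, prob=0.004640
UDUUD: Ā=94.8971, payoff=6.7329, prob=0.019486
DUUUD: Ā=87.9291, payoff=13.7009, prob=0.019486
UUUUD: Ā=145.0830, payoff=0.0000, prob=0.081843
DDDDU: Ā=38.8904, payoff=62.7396, prob=0.001105
UDDDU: Ā=64.1692, payoff=37.4608, prob=0.004640
DUDDU: Ā=57.2012, payoff=44.4288, prob=0.004640
UUDDU: Ā=94.3820, payoff=7.2480, prob=0.019486
DDUDU: Ā=51.6268, payoff=50.0032, prob=0.004640
UDUDU: Ā=85.1843, payoff=16.4457, prob=0.019486
DUUDU: Ā=78.2163, payoff=23.4137, prob=0.019486
UUUDU: Ā=129.0569, payoff=0.0000, prob=0.081843
DDDUU: Ā=47.1673, payoff=54.4627, prob=0.004640
UDDUU: Ā=77.8261, payoff=23.8039, prob=0.019486
DUDUU: Ā=70.8581, payoff=30.7719, prob=0.019486
UUDUU: Ā=116.9158, payoff=0.0000, prob=0.081843
DDUUU: Ā=65.2837, payoff=36.3463, prob=0.019486
UDUUU: Ā=107.7181, payoff=0.0000, prob=0.081843
DUUUU: Ā=100.7501, payoff=0.8799, prob=0.081843
UUUUU: Ā=166.2376, payoff=0.0000, prob=0.343740
Price = Σ prob·payoff / R^5 = 5.194451 / 2.702708 = 1.9219

price = 1.9219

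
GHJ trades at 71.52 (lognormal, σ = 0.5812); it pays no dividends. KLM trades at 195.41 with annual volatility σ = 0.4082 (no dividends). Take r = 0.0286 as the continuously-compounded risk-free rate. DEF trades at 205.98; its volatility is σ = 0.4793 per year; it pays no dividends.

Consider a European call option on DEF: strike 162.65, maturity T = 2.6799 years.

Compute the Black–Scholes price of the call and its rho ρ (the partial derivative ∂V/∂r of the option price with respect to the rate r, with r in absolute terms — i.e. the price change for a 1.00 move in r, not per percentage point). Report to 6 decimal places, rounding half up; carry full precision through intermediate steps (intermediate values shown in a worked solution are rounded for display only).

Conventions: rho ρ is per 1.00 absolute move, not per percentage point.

σ√T = 0.4793·√2.6799 = 0.784633
d₁ = (ln(S/K) + (r+σ²/2)T) / (σ√T) = (ln(205.98/162.65) + (0.0286+0.4793²/2)·2.6799) / 0.784633 = (0.236178 + 0.384470) / 0.784633 = 0.791004
d₂ = d₁ − σ√T = 0.791004 − 0.784633 = 0.006371
e^{−rT} = 0.926218
N(d₁) = 0.785529,  N(d₂) = 0.502542
Call price V = S·N(d₁) − K·e^{−rT}·N(d₂) = 161.803313 − 75.707613 = 86.095701
ρ = K·T·e^{−rT}·N(d₂) = 202.888831

price = 86.095701
ρ = 202.888831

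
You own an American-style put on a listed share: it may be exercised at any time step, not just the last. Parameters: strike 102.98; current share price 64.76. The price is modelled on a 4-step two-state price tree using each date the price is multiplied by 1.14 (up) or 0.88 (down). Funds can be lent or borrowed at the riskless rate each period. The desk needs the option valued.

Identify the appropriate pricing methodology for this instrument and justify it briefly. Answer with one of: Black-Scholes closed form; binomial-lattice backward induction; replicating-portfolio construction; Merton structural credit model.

framework: binomial-lattice backward induction

Key observation: the put (strike 102.98 on spot 64.76) is American-style on a 4-step discrete price model, so the early-exercise decision at every node requires stepwise backward valuation — a closed form cannot price the exercise right.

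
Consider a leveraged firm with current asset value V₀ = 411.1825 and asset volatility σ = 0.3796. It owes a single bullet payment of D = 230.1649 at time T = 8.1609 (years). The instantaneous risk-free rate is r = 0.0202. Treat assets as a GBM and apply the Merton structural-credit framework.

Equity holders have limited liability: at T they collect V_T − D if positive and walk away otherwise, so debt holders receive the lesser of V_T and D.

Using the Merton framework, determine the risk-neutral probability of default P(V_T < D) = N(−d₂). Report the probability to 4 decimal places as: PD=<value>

PD=0.4424

Apply the equity-as-call identities (strike 230.1649, horizon 8.1609 years):
d₁ = [ln(V₀/D) + (r + σ²/2)T] / (σ√T)
   = [ln(411.1825/230.1649) + (0.0202 + 0.5·0.3796²)·8.1609] / (0.3796·√8.1609)
   = [0.580241 + 0.752827] / 1.084414 = 1.229298
d₂ = d₁ − σ√T = 1.229298 − 1.084414 = 0.144884
risk-neutral PD = N(−d₂) = N(-0.144884) = 0.442401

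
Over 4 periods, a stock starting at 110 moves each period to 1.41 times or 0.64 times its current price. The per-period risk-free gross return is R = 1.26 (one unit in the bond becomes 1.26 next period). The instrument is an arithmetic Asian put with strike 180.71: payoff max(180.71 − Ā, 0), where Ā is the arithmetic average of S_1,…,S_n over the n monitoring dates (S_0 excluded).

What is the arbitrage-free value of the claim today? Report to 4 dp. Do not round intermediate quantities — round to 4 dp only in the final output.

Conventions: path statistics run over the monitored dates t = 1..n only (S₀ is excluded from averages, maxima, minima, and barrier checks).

Under the martingale measure an up-move has probability p* = 0.8052; value the claim as the probability-weighted average of per-path payoffs, discounted 4 periods at R = 1.26.
Enumerate all 2^4 = 16 price paths (U = up ×1.41, D = down ×0.64); each path with k up-moves has probability p*^k·(1−p*)^(4−k).
DDDD: Ā=40.6867, payoff=140.0233, prob=0.001440
UDDD: Ā=89.6379, payoff=91.0721, prob=0.005953
DUDD: Ā=68.4629, payoff=112.2471, prob=0.005953
UUDD: Ā=150.8323, payoff=29.8777, prob=0.024604
DDUD: Ā=54.9109, payoff=125.7991, prob=0.005953
UDUD: Ā=120.9755, payoff=59.7345, prob=0.024604
DUUD: Ā=99.8005, payoff=80.9095, prob=0.024604
UUUD: Ā=219.8730, payoff=0.0000, prob=0.101696
DDDU: Ā=46.2376, payoff=134.4724, prob=0.005953
UDDU: Ā=101.8672, payoff=78.8428, prob=0.024604
DUDU: Ā=80.6922, payoff=100.0178, prob=0.024604
UUDU: Ā=177.7750, payoff=2.9350, prob=0.101696
DDUU: Ā=67.1402, payoff=113.5698, prob=0.024604
UDUU: Ā=147.9182, payoff=32.7918, prob=0.101696
DUUU: Ā=126.7432, payoff=53.9668, prob=0.101696
UUUU: Ā=279.2312, payoff=0.0000, prob=0.420343
Price = Σ prob·payoff / R^4 = 23.473059 / 2.520474 = 9.3130

price = 9.3130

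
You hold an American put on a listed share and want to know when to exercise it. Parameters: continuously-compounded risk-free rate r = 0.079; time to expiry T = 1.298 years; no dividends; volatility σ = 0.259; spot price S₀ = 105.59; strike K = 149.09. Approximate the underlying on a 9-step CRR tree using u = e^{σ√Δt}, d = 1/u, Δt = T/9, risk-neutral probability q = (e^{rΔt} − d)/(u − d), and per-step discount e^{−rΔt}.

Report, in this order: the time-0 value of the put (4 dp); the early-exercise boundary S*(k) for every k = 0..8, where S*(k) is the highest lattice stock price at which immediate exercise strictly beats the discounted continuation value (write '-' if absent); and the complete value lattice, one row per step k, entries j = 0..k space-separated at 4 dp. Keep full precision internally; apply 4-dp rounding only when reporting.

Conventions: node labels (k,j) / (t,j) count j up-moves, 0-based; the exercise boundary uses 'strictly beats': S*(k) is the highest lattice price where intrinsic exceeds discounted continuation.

price = 43.5000
boundary = 105.5900 116.5037 105.5900 116.5037 105.5900 116.5037 105.5900 116.5037 128.5454
tree:
43.5000
53.3913 32.5863
62.3561 43.5000 22.4353
70.4811 53.3913 32.5863 14.0440
77.8449 62.3561 43.5000 21.7933 7.5719
84.5189 70.4811 53.3913 32.5863 12.8270 3.1409
90.5677 77.8449 62.3561 43.5000 20.9558 5.9970 0.7117
96.0499 84.5189 70.4811 53.3913 32.5863 11.2394 1.5434 0.0000
101.0185 90.5677 77.8449 62.3561 43.5000 20.5446 3.3470 0.0000 0.0000
105.5217 96.0499 84.5189 70.4811 53.3913 32.5863 7.2582 0.0000 0.0000 0.0000

Δt=0.14422, u=1.10336, d=0.90632, q=0.53359, disc=e^(-rΔt)=0.98867
k=9 terminal: V=max(K-S,0) → 105.5217 96.0499 84.5189 70.4811 53.3913 32.5863 7.2582 0.0000 0.0000 0.0000
k=8: j=0 S=48.0715 intr=101.0185 cont=99.3295 V=101.0185[EX]; j=1 S=58.5223 intr=90.5677 cont=88.8787 V=90.5677[EX]; j=2 S=71.2451 intr=77.8449 cont=76.1559 V=77.8449[EX]; j=3 S=86.7339 intr=62.3561 cont=60.6671 V=62.3561[EX]; j=4 S=105.5900 intr=43.5000 cont=41.8110 V=43.5000[EX]; j=5 S=128.5454 intr=20.5446 cont=18.8555 V=20.5446[EX]; j=6 S=156.4914 intr=0.0000 cont=3.3470 V=3.3470[hold]; j=7 S=190.5129 intr=0.0000 cont=0.0000 V=0.0000[hold]; j=8 S=231.9308 intr=0.0000 cont=0.0000 V=0.0000[hold]  S*(8)=128.5454
k=7: j=0 S=53.0401 intr=96.0499 cont=94.3609 V=96.0499[EX]; j=1 S=64.5711 intr=84.5189 cont=82.8299 V=84.5189[EX]; j=2 S=78.6089 intr=70.4811 cont=68.7920 V=70.4811[EX]; j=3 S=95.6987 intr=53.3913 cont=51.7023 V=53.3913[EX]; j=4 S=116.5037 intr=32.5863 cont=30.8973 V=32.5863[EX]; j=5 S=141.8318 intr=7.2582 cont=11.2394 V=11.2394[hold]; j=6 S=172.6663 intr=0.0000 cont=1.5434 V=1.5434[hold]; j=7 S=210.2042 intr=0.0000 cont=0.0000 V=0.0000[hold]  S*(7)=116.5037
k=6: j=0 S=58.5223 intr=90.5677 cont=88.8787 V=90.5677[EX]; j=1 S=71.2451 intr=77.8449 cont=76.1559 V=77.8449[EX]; j=2 S=86.7339 intr=62.3561 cont=60.6671 V=62.3561[EX]; j=3 S=105.5900 intr=43.5000 cont=41.8110 V=43.5000[EX]; j=4 S=128.5454 intr=20.5446 cont=20.9558 V=20.9558[hold]; j=5 S=156.4914 intr=0.0000 cont=5.9970 V=5.9970[hold]; j=6 S=190.5129 intr=0.0000 cont=0.7117 V=0.7117[hold]  S*(6)=105.5900
k=5: j=0 S=64.5711 intr=84.5189 cont=82.8299 V=84.5189[EX]; j=1 S=78.6089 intr=70.4811 cont=68.7920 V=70.4811[EX]; j=2 S=95.6987 intr=53.3913 cont=51.7023 V=53.3913[EX]; j=3 S=116.5037 intr=32.5863 cont=31.1142 V=32.5863[EX]; j=4 S=141.8318 intr=7.2582 cont=12.8270 V=12.8270[hold]; j=5 S=172.6663 intr=0.0000 cont=3.1409 V=3.1409[hold]  S*(5)=116.5037
k=4: j=0 S=71.2451 intr=77.8449 cont=76.1559 V=77.8449[EX]; j=1 S=86.7339 intr=62.3561 cont=60.6671 V=62.3561[EX]; j=2 S=105.5900 intr=43.5000 cont=41.8110 V=43.5000[EX]; j=3 S=128.5454 intr=20.5446 cont=21.7933 V=21.7933[hold]; j=4 S=156.4914 intr=0.0000 cont=7.5719 V=7.5719[hold]  S*(4)=105.5900
k=3: j=0 S=78.6089 intr=70.4811 cont=68.7920 V=70.4811[EX]; j=1 S=95.6987 intr=53.3913 cont=51.7023 V=53.3913[EX]; j=2 S=116.5037 intr=32.5863 cont=31.5560 V=32.5863[EX]; j=3 S=141.8318 intr=7.2582 cont=14.0440 V=14.0440[hold]  S*(3)=116.5037
k=2: j=0 S=86.7339 intr=62.3561 cont=60.6671 V=62.3561[EX]; j=1 S=105.5900 intr=43.5000 cont=41.8110 V=43.5000[EX]; j=2 S=128.5454 intr=20.5446 cont=22.4353 V=22.4353[hold]  S*(2)=105.5900
k=1: j=0 S=95.6987 intr=53.3913 cont=51.7023 V=53.3913[EX]; j=1 S=116.5037 intr=32.5863 cont=31.8947 V=32.5863[EX]  S*(1)=116.5037
k=0: j=0 S=105.5900 intr=43.5000 cont=41.8110 V=43.5000[EX]  S*(0)=105.5900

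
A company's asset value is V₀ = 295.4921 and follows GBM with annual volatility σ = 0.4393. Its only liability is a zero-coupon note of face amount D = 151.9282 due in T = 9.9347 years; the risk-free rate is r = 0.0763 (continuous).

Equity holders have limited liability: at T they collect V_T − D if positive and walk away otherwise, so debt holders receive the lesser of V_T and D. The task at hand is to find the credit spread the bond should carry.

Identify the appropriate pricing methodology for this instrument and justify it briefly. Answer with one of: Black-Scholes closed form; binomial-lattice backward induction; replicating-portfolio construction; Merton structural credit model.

framework: Merton structural credit model

Key observation: with the firm-asset dynamics (V₀ = 295.4921) and a single zero-coupon liability of face 151.9282 given, debt value, spread, and default probability all derive from the option view of the balance sheet.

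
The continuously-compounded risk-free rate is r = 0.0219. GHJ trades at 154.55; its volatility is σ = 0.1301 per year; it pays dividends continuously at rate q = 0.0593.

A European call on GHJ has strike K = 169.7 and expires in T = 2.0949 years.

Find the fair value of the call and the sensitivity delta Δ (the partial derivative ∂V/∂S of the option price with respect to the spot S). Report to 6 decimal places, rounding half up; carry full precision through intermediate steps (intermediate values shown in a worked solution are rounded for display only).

σ√T = 0.1301·√2.0949 = 0.188304
d₁ = (ln(S/K) + (r−q+σ²/2)T) / (σ√T) = (ln(154.55/169.7) + (0.0219−0.0593+0.1301²/2)·2.0949) / 0.188304 = (-0.093515 − 0.060620) / 0.188304 = -0.818543
d₂ = d₁ − σ√T = -0.818543 − 0.188304 = -1.006846
e^{−rT} = 0.955158
e^{−qT} = 0.883179
N(d₁) = 0.206524,  N(d₂) = 0.157004
Call price V = S·e^{−qT}·N(d₁) − K·e^{−rT}·N(d₂) = 28.189518 − 25.448887 = 2.740631
Δ = e^{−qT}·N(d₁) = 0.182397

price = 2.740631
Δ = 0.182397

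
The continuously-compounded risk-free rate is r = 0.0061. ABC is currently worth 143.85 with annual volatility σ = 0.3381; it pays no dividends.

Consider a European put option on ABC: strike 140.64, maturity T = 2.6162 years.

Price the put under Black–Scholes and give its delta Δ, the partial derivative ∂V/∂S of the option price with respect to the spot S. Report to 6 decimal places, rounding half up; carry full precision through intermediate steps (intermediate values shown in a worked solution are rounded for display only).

price = 27.766227
Δ = -0.365467

σ√T = 0.3381·√2.6162 = 0.546866
d₁ = (ln(S/K) + (r+σ²/2)T) / (σ√T) = (ln(143.85/140.64) + (0.0061+0.3381²/2)·2.6162) / 0.546866 = (0.022568 + 0.165490) / 0.546866 = 0.343882
d₂ = d₁ − σ√T = 0.343882 − 0.546866 = -0.202983
e^{−rT} = 0.984168
N(−d₁) = 0.365467,  N(−d₂) = 0.580426
Put price V = K·e^{−rT}·N(−d₂) − S·N(−d₁) = 80.338705 − 52.572478 = 27.766227
Δ = −N(−d₁) = -0.365467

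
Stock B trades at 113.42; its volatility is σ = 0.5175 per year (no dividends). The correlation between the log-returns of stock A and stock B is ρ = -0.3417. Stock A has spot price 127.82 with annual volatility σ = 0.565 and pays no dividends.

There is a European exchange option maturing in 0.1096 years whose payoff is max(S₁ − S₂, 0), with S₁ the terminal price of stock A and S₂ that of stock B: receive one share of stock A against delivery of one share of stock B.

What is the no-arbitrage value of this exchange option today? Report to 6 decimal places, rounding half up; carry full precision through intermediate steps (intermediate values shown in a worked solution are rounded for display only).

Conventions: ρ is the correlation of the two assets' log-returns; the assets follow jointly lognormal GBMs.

σ_eff = √(σ₁² + σ₂² − 2ρσ₁σ₂) = √(0.565² + 0.5175² − 2·-0.3417·0.565·0.5175) = 0.887045
d₁ = (ln(S₁/S₂) + (q₂ − q₁ + σ_eff²/2)T) / (σ_eff√T) = (ln(127.82/113.42) + (0.0 − 0.0 + 0.393424)·0.1096) / 0.293664 = 0.553846
d₂ = d₁ − σ_eff√T = 0.553846 − 0.293664 = 0.260181
N(d₁) = 0.710158,  N(d₂) = 0.602638
V = S₁·e^{−q₁T}·N(d₁) − S₂·e^{−q₂T}·N(d₂) = 90.772362 − 68.351212 = 22.421150
Key observation: the rate r is irrelevant here: denominating values in stock B turns the exchange into a ratio option on S₁/S₂, and discounting at r drops out.

exchange price = 22.421150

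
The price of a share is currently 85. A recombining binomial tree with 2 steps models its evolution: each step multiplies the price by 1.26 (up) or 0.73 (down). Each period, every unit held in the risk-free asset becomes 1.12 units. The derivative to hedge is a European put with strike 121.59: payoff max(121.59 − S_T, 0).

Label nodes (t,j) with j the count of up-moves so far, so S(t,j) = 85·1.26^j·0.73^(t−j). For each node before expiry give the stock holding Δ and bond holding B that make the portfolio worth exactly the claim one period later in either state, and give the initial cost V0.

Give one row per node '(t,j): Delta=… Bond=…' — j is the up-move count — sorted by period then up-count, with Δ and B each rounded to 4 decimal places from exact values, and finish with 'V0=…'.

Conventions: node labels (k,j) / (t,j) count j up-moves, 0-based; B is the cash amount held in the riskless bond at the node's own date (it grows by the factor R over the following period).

(0,0): Delta=-0.8052 Bond=86.1394
(1,0): Delta=-1.0000 Bond=108.5625
(1,1): Delta=-0.7647 Bond=92.1375
V0=17.6960

The replicating-portfolio and risk-neutral prices coincide; use p* = (1.12−0.73)/(1.26−0.73) = 0.7358 for the latter.
At maturity the claim pays: V(2,0)=76.2935, V(2,1)=43.4070, V(2,2)=0.0000
  t=1,j=0: stock 62.0500 → up 78.1830 (V=43.4070), down 45.2965 (V=76.2935). Price 46.5125; hedge Δ=-1.0000, bond B=108.5625.
  t=1,j=1: stock 107.1000 → up 134.9460 (V=0.0000), down 78.1830 (V=43.4070). Price 10.2375; hedge Δ=-0.7647, bond B=92.1375.
  t=0,j=0: stock 85.0000 → up 107.1000 (V=10.2375), down 62.0500 (V=46.5125). Price 17.6960; hedge Δ=-0.8052, bond B=86.1394.
Verification: the root portfolio costs Δ(0,0)·S0 + B(0,0) = 17.6960, matching V0.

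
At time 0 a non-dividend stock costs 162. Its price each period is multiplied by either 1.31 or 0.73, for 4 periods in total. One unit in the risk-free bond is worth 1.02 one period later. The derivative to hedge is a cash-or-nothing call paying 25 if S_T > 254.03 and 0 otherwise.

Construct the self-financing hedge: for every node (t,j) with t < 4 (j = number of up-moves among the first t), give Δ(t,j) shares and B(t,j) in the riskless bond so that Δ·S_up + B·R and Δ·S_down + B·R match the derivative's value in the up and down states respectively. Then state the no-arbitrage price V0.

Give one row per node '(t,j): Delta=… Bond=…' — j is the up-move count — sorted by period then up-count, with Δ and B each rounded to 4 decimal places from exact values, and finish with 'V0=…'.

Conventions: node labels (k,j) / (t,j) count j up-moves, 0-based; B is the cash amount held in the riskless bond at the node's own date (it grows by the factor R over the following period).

(0,0): Delta=0.0940 Bond=-8.0140
(1,0): Delta=0.0876 Bond=-7.4127
(1,1): Delta=0.0976 Bond=-8.9358
(2,0): Delta=0.0000 Bond=0.0000
(2,1): Delta=0.1364 Bond=-15.1218
(2,2): Delta=0.0760 Bond=-3.1072
(3,0): Delta=0.0000 Bond=0.0000
(3,1): Delta=0.0000 Bond=0.0000
(3,2): Delta=0.2124 Bond=-30.8485
(3,3): Delta=0.0000 Bond=24.5098
V0=7.2175

Under the risk-neutral measure, an up-move has probability p* = (R−d)/(u−d) = 0.5000 and values discount at R = 1.02.
Payoffs at expiry: V(4,0)=0.0000, V(4,1)=0.0000, V(4,2)=0.0000, V(4,3)=25.0000, V(4,4)=25.0000
Node (3,0) S=63.0208: V=(p*·0.0000+(1−p*)·0.0000)/1.02=0.0000; Δ=(0.0000−0.0000)/(82.5572−46.0052)=0.0000; B=V−Δ·S=0.0000
Node (3,1) S=113.0920: V=(p*·0.0000+(1−p*)·0.0000)/1.02=0.0000; Δ=(0.0000−0.0000)/(148.1506−82.5572)=0.0000; B=V−Δ·S=0.0000
Node (3,2) S=202.9460: V=(p*·25.0000+(1−p*)·0.0000)/1.02=12.2549; Δ=(25.0000−0.0000)/(265.8592−148.1506)=0.2124; B=V−Δ·S=-30.8485
Node (3,3) S=364.1907: V=(p*·25.0000+(1−p*)·25.0000)/1.02=24.5098; Δ=(25.0000−25.0000)/(477.0899−265.8592)=0.0000; B=V−Δ·S=24.5098
Node (2,0) S=86.3298: V=(p*·0.0000+(1−p*)·0.0000)/1.02=0.0000; Δ=(0.0000−0.0000)/(113.0920−63.0208)=0.0000; B=V−Δ·S=0.0000
Node (2,1) S=154.9206: V=(p*·12.2549+(1−p*)·0.0000)/1.02=6.0073; Δ=(12.2549−0.0000)/(202.9460−113.0920)=0.1364; B=V−Δ·S=-15.1218
Node (2,2) S=278.0082: V=(p*·24.5098+(1−p*)·12.2549)/1.02=18.0219; Δ=(24.5098−12.2549)/(364.1907−202.9460)=0.0760; B=V−Δ·S=-3.1072
Node (1,0) S=118.2600: V=(p*·6.0073+(1−p*)·0.0000)/1.02=2.9448; Δ=(6.0073−0.0000)/(154.9206−86.3298)=0.0876; B=V−Δ·S=-7.4127
Node (1,1) S=212.2200: V=(p*·18.0219+(1−p*)·6.0073)/1.02=11.7790; Δ=(18.0219−6.0073)/(278.0082−154.9206)=0.0976; B=V−Δ·S=-8.9358
Node (0,0) S=162.0000: V=(p*·11.7790+(1−p*)·2.9448)/1.02=7.2175; Δ=(11.7790−2.9448)/(212.2200−118.2600)=0.0940; B=V−Δ·S=-8.0140
Sanity check at the root: Δ(0,0)·S0 + B(0,0) reproduces V0 = 7.2175.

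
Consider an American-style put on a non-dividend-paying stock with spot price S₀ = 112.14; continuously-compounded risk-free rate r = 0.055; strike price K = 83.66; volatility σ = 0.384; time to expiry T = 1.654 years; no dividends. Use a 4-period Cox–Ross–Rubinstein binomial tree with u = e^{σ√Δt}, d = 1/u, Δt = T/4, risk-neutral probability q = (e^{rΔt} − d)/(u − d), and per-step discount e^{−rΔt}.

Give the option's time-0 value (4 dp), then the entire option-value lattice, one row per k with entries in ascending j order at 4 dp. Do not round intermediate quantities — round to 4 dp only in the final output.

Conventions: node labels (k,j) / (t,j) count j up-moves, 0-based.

price = 6.6256
tree:
6.6256
11.3229 1.9459
18.8450 3.8630 0.0000
30.1983 7.6689 0.0000 0.0000
41.8958 15.2244 0.0000 0.0000 0.0000

params: Δt=0.41350 u=1.28009 d=0.78120 q=0.48469 e^(-rΔt)=0.97751
t_4 payoffs: 41.8958 15.2244 0.0000 0.0000 0.0000
k=3: node(3,0) S=53.4617 payoff=30.1983 vs cont=28.3171 → 30.1983 [stop]  node(3,1) S=87.6035 payoff=0.0000 vs cont=7.6689 → 7.6689 [wait]  node(3,2) S=143.5488 payoff=0.0000 vs cont=0.0000 → 0.0000 [wait]  node(3,3) S=235.2220 payoff=0.0000 vs cont=0.0000 → 0.0000 [wait]
k=2: node(2,0) S=68.4356 payoff=15.2244 vs cont=18.8450 → 18.8450 [wait]  node(2,1) S=112.1400 payoff=0.0000 vs cont=3.8630 → 3.8630 [wait]  node(2,2) S=183.7549 payoff=0.0000 vs cont=0.0000 → 0.0000 [wait]
k=1: node(1,0) S=87.6035 payoff=0.0000 vs cont=11.3229 → 11.3229 [wait]  node(1,1) S=143.5488 payoff=0.0000 vs cont=1.9459 → 1.9459 [wait]
k=0: node(0,0) S=112.1400 payoff=0.0000 vs cont=6.6256 → 6.6256 [wait]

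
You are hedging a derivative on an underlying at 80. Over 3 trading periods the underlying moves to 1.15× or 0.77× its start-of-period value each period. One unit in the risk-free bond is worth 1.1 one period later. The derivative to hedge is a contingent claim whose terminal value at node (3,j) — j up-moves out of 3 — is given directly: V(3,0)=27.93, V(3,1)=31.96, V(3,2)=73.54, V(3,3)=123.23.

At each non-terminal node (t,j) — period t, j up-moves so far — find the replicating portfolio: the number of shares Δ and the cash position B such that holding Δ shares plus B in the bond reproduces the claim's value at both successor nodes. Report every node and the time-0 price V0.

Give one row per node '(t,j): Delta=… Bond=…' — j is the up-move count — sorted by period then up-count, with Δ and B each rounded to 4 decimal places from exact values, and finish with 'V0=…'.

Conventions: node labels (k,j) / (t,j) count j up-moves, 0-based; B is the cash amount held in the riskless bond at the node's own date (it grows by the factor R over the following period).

(0,0): Delta=1.2790 Bond=-24.1039
(1,0): Delta=1.4229 Bond=-35.3825
(1,1): Delta=1.2644 Bond=-25.1706
(2,0): Delta=0.2236 Bond=17.9672
(2,1): Delta=1.5446 Bond=-47.5402
(2,2): Delta=1.2359 Bond=-24.6797
V0=78.2147

Under the risk-neutral measure, an up-move has probability p* = (R−d)/(u−d) = 0.8684 and values discount at R = 1.1.
Expiry values: V(3,0)=27.9300, V(3,1)=31.9600, V(3,2)=73.5400, V(3,3)=123.2300
(2,0): S=47.4320. Δ = (V_up−V_dn)/(S_up−S_dn) = (31.9600−27.9300)/(54.5468−36.5226) = 0.2236. V = [p*·31.9600 + (1−p*)·27.9300]/1.1 = 28.5725. B = V − Δ·S = 17.9672.
(2,1): S=70.8400. Δ = (V_up−V_dn)/(S_up−S_dn) = (73.5400−31.9600)/(81.4660−54.5468) = 1.5446. V = [p*·73.5400 + (1−p*)·31.9600]/1.1 = 61.8809. B = V − Δ·S = -47.5402.
(2,2): S=105.8000. Δ = (V_up−V_dn)/(S_up−S_dn) = (123.2300−73.5400)/(121.6700−81.4660) = 1.2359. V = [p*·123.2300 + (1−p*)·73.5400]/1.1 = 106.0835. B = V − Δ·S = -24.6797.
(1,0): S=61.6000. Δ = (V_up−V_dn)/(S_up−S_dn) = (61.8809−28.5725)/(70.8400−47.4320) = 1.4229. V = [p*·61.8809 + (1−p*)·28.5725]/1.1 = 52.2711. B = V − Δ·S = -35.3825.
(1,1): S=92.0000. Δ = (V_up−V_dn)/(S_up−S_dn) = (106.0835−61.8809)/(105.8000−70.8400) = 1.2644. V = [p*·106.0835 + (1−p*)·61.8809]/1.1 = 91.1521. B = V − Δ·S = -25.1706.
(0,0): S=80.0000. Δ = (V_up−V_dn)/(S_up−S_dn) = (91.1521−52.2711)/(92.0000−61.6000) = 1.2790. V = [p*·91.1521 + (1−p*)·52.2711]/1.1 = 78.2147. B = V − Δ·S = -24.1039.
As a check, the time-0 holding Δ(0,0)·S0 + B(0,0) comes to 78.2147 — exactly V0.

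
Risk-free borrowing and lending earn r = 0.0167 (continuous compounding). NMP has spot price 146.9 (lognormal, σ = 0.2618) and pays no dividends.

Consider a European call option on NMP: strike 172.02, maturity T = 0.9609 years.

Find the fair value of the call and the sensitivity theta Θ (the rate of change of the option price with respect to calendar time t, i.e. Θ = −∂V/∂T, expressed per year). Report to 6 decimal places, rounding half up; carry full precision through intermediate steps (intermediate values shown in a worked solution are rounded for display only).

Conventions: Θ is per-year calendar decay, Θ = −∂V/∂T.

σ√T = 0.2618·√0.9609 = 0.256631
d₁ = (ln(S/K) + (r+σ²/2)T) / (σ√T) = (ln(146.9/172.02) + (0.0167+0.2618²/2)·0.9609) / 0.256631 = (-0.157859 + 0.048977) / 0.256631 = -0.424275
d₂ = d₁ − σ√T = -0.424275 − 0.256631 = -0.680906
e^{−rT} = 0.984081
N(d₁) = 0.335683,  N(d₂) = 0.247966
Call price V = S·N(d₁) − K·e^{−rT}·N(d₂) = 49.311793 − 41.976025 = 7.335768
φ(d₁) = (1/√(2π))·e^{−d₁²/2} = 0.364604
Θ = −S·φ(d₁)·σ/(2√T) − r·K·e^{−rT}·N(d₂) = −7.152271 − 0.701000 = -7.853270

price = 7.335768
Θ = -7.853270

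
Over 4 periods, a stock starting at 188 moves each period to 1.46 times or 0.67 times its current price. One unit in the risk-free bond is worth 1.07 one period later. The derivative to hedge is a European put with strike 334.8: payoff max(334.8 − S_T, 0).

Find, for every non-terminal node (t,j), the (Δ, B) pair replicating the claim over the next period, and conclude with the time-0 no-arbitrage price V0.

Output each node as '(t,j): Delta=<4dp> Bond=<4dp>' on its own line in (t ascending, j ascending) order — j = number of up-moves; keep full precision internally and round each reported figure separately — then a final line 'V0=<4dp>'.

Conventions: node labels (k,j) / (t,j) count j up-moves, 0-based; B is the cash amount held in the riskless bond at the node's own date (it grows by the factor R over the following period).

(0,0): Delta=-0.5509 Bond=208.2093
(1,0): Delta=-0.8713 Bond=263.1435
(1,1): Delta=-0.4075 Bond=183.4334
(2,0): Delta=-1.0000 Bond=292.4273
(2,1): Delta=-0.8137 Bond=270.9715
(2,2): Delta=-0.2258 Bond=123.4434
(3,0): Delta=-1.0000 Bond=312.8972
(3,1): Delta=-1.0000 Bond=312.8972
(3,2): Delta=-0.7303 Bond=267.5558
(3,3): Delta=0.0000 Bond=0.0000
V0=104.6482

Since d<R<u, set p* = (R−d)/(u−d) = 0.5063; price each node as the discounted p*-expectation of its children.
At maturity the claim pays: V(4,0)=296.9159, V(4,1)=252.2466, V(4,2)=154.9075, V(4,3)=0.0000, V(4,4)=0.0000
Node (3,0) S=56.5434: V=(p*·252.2466+(1−p*)·296.9159)/1.07=256.3538; Δ=(252.2466−296.9159)/(82.5534−37.8841)=-1.0000; B=V−Δ·S=312.8972
Node (3,1) S=123.2141: V=(p*·154.9075+(1−p*)·252.2466)/1.07=189.6831; Δ=(154.9075−252.2466)/(179.8925−82.5534)=-1.0000; B=V−Δ·S=312.8972
Node (3,2) S=268.4963: V=(p*·0.0000+(1−p*)·154.9075)/1.07=71.4704; Δ=(0.0000−154.9075)/(392.0047−179.8925)=-0.7303; B=V−Δ·S=267.5558
Node (3,3) S=585.0816: V=(p*·0.0000+(1−p*)·0.0000)/1.07=0.0000; Δ=(0.0000−0.0000)/(854.2191−392.0047)=0.0000; B=V−Δ·S=0.0000
Node (2,0) S=84.3932: V=(p*·189.6831+(1−p*)·256.3538)/1.07=208.0341; Δ=(189.6831−256.3538)/(123.2141−56.5434)=-1.0000; B=V−Δ·S=292.4273
Node (2,1) S=183.9016: V=(p*·71.4704+(1−p*)·189.6831)/1.07=121.3351; Δ=(71.4704−189.6831)/(268.4963−123.2141)=-0.8137; B=V−Δ·S=270.9715
Node (2,2) S=400.7408: V=(p*·0.0000+(1−p*)·71.4704)/1.07=32.9746; Δ=(0.0000−71.4704)/(585.0816−268.4963)=-0.2258; B=V−Δ·S=123.4434
Node (1,0) S=125.9600: V=(p*·121.3351+(1−p*)·208.0341)/1.07=153.3980; Δ=(121.3351−208.0341)/(183.9016−84.3932)=-0.8713; B=V−Δ·S=263.1435
Node (1,1) S=274.4800: V=(p*·32.9746+(1−p*)·121.3351)/1.07=71.5847; Δ=(32.9746−121.3351)/(400.7408−183.9016)=-0.4075; B=V−Δ·S=183.4334
Node (0,0) S=188.0000: V=(p*·71.5847+(1−p*)·153.3980)/1.07=104.6482; Δ=(71.5847−153.3980)/(274.4800−125.9600)=-0.5509; B=V−Δ·S=208.2093
As a check, the time-0 holding Δ(0,0)·S0 + B(0,0) comes to 104.6482 — exactly V0.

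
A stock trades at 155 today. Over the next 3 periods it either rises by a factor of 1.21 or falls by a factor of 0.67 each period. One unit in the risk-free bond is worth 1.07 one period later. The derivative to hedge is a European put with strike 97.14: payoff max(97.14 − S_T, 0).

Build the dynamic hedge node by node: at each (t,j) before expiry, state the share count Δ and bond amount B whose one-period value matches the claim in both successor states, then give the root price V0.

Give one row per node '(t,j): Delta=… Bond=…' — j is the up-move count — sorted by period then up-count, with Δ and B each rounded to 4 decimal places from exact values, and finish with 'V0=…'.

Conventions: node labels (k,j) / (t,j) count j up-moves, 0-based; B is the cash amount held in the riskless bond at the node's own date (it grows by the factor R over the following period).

(0,0): Delta=-0.0783 Bond=14.4269
(1,0): Delta=-0.3222 Bond=40.7695
(1,1): Delta=-0.0310 Bond=6.5703
(2,0): Delta=-1.0000 Bond=90.7850
(2,1): Delta=-0.1908 Bond=27.1167
(2,2): Delta=0.0000 Bond=0.0000
V0=2.2975

Since d<R<u, set p* = (R−d)/(u−d) = 0.7407; price each node as the discounted p*-expectation of its children.
Terminal payoffs: V(3,0)=50.5217, V(3,1)=12.9488, V(3,2)=0.0000, V(3,3)=0.0000
  t=2,j=0: stock 69.5795 → up 84.1912 (V=12.9488), down 46.6183 (V=50.5217). Price 21.2055; hedge Δ=-1.0000, bond B=90.7850.
  t=2,j=1: stock 125.6585 → up 152.0468 (V=0.0000), down 84.1912 (V=12.9488). Price 3.1375; hedge Δ=-0.1908, bond B=27.1167.
  t=2,j=2: stock 226.9355 → up 274.5920 (V=0.0000), down 152.0468 (V=0.0000). Price 0.0000; hedge Δ=0.0000, bond B=0.0000.
  t=1,j=0: stock 103.8500 → up 125.6585 (V=3.1375), down 69.5795 (V=21.2055). Price 7.3101; hedge Δ=-0.3222, bond B=40.7695.
  t=1,j=1: stock 187.5500 → up 226.9355 (V=0.0000), down 125.6585 (V=3.1375). Price 0.7602; hedge Δ=-0.0310, bond B=6.5703.
  t=0,j=0: stock 155.0000 → up 187.5500 (V=0.7602), down 103.8500 (V=7.3101). Price 2.2975; hedge Δ=-0.0783, bond B=14.4269.
Sanity check at the root: Δ(0,0)·S0 + B(0,0) reproduces V0 = 2.2975.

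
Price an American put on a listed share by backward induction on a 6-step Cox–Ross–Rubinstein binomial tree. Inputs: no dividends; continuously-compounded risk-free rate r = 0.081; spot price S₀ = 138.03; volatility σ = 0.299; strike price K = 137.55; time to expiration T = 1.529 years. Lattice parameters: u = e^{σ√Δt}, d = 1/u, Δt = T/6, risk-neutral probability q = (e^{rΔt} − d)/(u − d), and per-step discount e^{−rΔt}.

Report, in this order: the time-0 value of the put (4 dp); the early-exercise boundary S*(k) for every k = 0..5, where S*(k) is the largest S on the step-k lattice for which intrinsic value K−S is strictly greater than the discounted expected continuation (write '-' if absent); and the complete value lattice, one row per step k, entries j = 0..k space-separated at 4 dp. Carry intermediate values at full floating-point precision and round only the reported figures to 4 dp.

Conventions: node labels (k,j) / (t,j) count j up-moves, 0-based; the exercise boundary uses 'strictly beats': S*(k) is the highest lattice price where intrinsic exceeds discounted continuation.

price = 13.5345
boundary = - - 102.0634 87.7644 102.0634 118.6921
tree:
13.5345
22.3455 6.2888
35.4866 11.6238 1.8267
49.7856 20.8037 3.9775 0.0000
62.0813 35.4866 8.6606 0.0000 0.0000
72.6544 49.7856 18.8579 0.0000 0.0000 0.0000
81.7462 62.0813 35.4866 0.0000 0.0000 0.0000 0.0000

params: Δt=0.25483 u=1.16292 d=0.85990 q=0.53116 e^(-rΔt)=0.97957
t_6 payoffs: 81.7462 62.0813 35.4866 0.0000 0.0000 0.0000 0.0000
t_5: node(5,0) S=64.8956 payoff=72.6544 vs cont=69.8443 → 72.6544 [stop]  node(5,1) S=87.7644 payoff=49.7856 vs cont=46.9754 → 49.7856 [stop]  node(5,2) S=118.6921 payoff=18.8579 vs cont=16.2975 → 18.8579 [stop]  node(5,3) S=160.5185 payoff=0.0000 vs cont=0.0000 → 0.0000 [wait]  node(5,4) S=217.0843 payoff=0.0000 vs cont=0.0000 → 0.0000 [wait]  node(5,5) S=293.5836 payoff=0.0000 vs cont=0.0000 → 0.0000 [wait]  ⇒ S*(5)=118.6921
t_4: node(4,0) S=75.4687 payoff=62.0813 vs cont=59.2712 → 62.0813 [stop]  node(4,1) S=102.0634 payoff=35.4866 vs cont=32.6764 → 35.4866 [stop]  node(4,2) S=138.0300 payoff=0.0000 vs cont=8.6606 → 8.6606 [wait]  node(4,3) S=186.6710 payoff=0.0000 vs cont=0.0000 → 0.0000 [wait]  node(4,4) S=252.4527 payoff=0.0000 vs cont=0.0000 → 0.0000 [wait]  ⇒ S*(4)=102.0634
t_3: node(3,0) S=87.7644 payoff=49.7856 vs cont=46.9754 → 49.7856 [stop]  node(3,1) S=118.6921 payoff=18.8579 vs cont=20.8037 → 20.8037 [wait]  node(3,2) S=160.5185 payoff=0.0000 vs cont=3.9775 → 3.9775 [wait]  node(3,3) S=217.0843 payoff=0.0000 vs cont=0.0000 → 0.0000 [wait]  ⇒ S*(3)=87.7644
t_2: node(2,0) S=102.0634 payoff=35.4866 vs cont=33.6889 → 35.4866 [stop]  node(2,1) S=138.0300 payoff=0.0000 vs cont=11.6238 → 11.6238 [wait]  node(2,2) S=186.6710 payoff=0.0000 vs cont=1.8267 → 1.8267 [wait]  ⇒ S*(2)=102.0634
t_1: node(1,0) S=118.6921 payoff=18.8579 vs cont=22.3455 → 22.3455 [wait]  node(1,1) S=160.5185 payoff=0.0000 vs cont=6.2888 → 6.2888 [wait]  ⇒ S*(1)=-
t_0: node(0,0) S=138.0300 payoff=0.0000 vs cont=13.5345 → 13.5345 [wait]  ⇒ S*(0)=-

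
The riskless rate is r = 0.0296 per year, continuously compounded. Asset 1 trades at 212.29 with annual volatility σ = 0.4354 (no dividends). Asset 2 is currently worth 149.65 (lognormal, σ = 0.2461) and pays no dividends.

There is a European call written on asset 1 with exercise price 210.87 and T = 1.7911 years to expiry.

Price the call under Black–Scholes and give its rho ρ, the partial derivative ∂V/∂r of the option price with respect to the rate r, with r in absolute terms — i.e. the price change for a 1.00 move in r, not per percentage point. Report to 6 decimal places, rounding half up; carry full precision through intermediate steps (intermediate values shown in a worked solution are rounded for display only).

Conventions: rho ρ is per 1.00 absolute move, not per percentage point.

price = 53.645226
ρ = 152.267034

σ√T = 0.4354·√1.7911 = 0.582704
d₁ = (ln(S/K) + (r+σ²/2)T) / (σ√T) = (ln(212.29/210.87) + (0.0296+0.4354²/2)·1.7911) / 0.582704 = (0.006711 + 0.222789) / 0.582704 = 0.393854
d₂ = d₁ − σ√T = 0.393854 − 0.582704 = -0.188851
e^{−rT} = 0.948364
N(d₁) = 0.653155,  N(d₂) = 0.425105
Call price V = S·N(d₁) − K·e^{−rT}·N(d₂) = 138.658366 − 85.013140 = 53.645226
ρ = K·T·e^{−rT}·N(d₂) = 152.267034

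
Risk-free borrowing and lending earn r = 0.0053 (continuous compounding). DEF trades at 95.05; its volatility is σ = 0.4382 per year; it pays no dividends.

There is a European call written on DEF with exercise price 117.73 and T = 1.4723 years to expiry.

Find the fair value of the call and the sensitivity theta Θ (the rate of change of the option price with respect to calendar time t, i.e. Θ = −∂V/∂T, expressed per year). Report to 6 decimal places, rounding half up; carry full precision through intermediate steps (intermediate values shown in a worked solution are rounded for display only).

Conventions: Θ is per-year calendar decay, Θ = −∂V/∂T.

price = 12.929611
Θ = -6.955295

σ√T = 0.4382·√1.4723 = 0.531705
d₁ = (ln(S/K) + (r+σ²/2)T) / (σ√T) = (ln(95.05/117.73) + (0.0053+0.4382²/2)·1.4723) / 0.531705 = (-0.213991 + 0.149158) / 0.531705 = -0.121934
d₂ = d₁ − σ√T = -0.121934 − 0.531705 = -0.653638
e^{−rT} = 0.992227
N(d₁) = 0.451476,  N(d₂) = 0.256672
Call price V = S·N(d₁) − K·e^{−rT}·N(d₂) = 42.912777 − 29.983166 = 12.929611
φ(d₁) = (1/√(2π))·e^{−d₁²/2} = 0.395988
Θ = −S·φ(d₁)·σ/(2√T) − r·K·e^{−rT}·N(d₂) = −6.796384 − 0.158911 = -6.955295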